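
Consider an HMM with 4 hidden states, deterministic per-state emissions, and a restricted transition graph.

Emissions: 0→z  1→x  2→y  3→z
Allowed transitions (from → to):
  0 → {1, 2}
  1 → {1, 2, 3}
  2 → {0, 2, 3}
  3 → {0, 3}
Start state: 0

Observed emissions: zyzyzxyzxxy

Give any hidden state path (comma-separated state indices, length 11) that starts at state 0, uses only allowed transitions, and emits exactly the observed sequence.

  pos 0: z in {0,3}, choose 0; start
  pos 1: y in {2}, choose 2; 0->2 ok
  pos 2: z in {0,3}, choose 0; 2->0 ok
  pos 3: y in {2}, choose 2; 0->2 ok
  pos 4: z in {0,3}, choose 0; 2->0 ok
  pos 5: x in {1}, choose 1; 0->1 ok
  pos 6: y in {2}, choose 2; 1->2 ok
  pos 7: z in {0,3}, choose 0; 2->0 ok
  pos 8: x in {1}, choose 1; 0->1 ok
  pos 9: x in {1}, choose 1; 1->1 ok
  pos 10: y in {2}, choose 2; 1->2 ok

0,2,0,2,0,1,2,0,1,1,2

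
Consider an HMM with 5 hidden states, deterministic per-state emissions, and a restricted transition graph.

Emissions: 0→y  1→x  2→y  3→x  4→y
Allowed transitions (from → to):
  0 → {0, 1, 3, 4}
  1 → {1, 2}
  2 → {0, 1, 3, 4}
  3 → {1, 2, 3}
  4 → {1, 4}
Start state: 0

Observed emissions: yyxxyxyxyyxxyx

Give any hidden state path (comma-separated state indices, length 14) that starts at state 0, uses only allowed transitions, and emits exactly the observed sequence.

  [0] y  {0,2,4}  => 0  start
  [1] y  {0,2,4}  => 0  0->0 ok
  [2] x  {1,3}  => 3  0->3 ok
  [3] x  {1,3}  => 1  3->1 ok
  [4] y  {0,2,4}  => 2  1->2 ok
  [5] x  {1,3}  => 3  2->3 ok
  [6] y  {0,2,4}  => 2  3->2 ok
  [7] x  {1,3}  => 1  2->1 ok
  [8] y  {0,2,4}  => 2  1->2 ok
  [9] y  {0,2,4}  => 0  2->0 ok
  [10] x  {1,3}  => 3  0->3 ok
  [11] x  {1,3}  => 3  3->3 ok
  [12] y  {0,2,4}  => 2  3->2 ok
  [13] x  {1,3}  => 3  2->3 ok

0,0,3,1,2,3,2,1,2,0,3,3,2,3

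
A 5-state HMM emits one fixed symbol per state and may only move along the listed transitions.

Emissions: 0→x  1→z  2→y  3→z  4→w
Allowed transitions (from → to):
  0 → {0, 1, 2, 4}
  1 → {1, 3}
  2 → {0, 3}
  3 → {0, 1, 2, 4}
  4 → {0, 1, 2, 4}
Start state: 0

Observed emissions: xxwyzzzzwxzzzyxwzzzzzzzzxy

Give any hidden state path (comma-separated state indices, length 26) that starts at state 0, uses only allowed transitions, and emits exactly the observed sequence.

0,0,4,2,3,1,1,3,4,0,1,1,3,2,0,4,1,3,1,1,1,1,1,3,0,2

  t0 'x' -> {0}, take 0 (start)
  t1 'x' -> {0}, take 0 (0->0 ok)
  t2 'w' -> {4}, take 4 (0->4 ok)
  t3 'y' -> {2}, take 2 (4->2 ok)
  t4 'z' -> {1,3}, take 3 (2->3 ok)
  t5 'z' -> {1,3}, take 1 (3->1 ok)
  t6 'z' -> {1,3}, take 1 (1->1 ok)
  t7 'z' -> {1,3}, take 3 (1->3 ok)
  t8 'w' -> {4}, take 4 (3->4 ok)
  t9 'x' -> {0}, take 0 (4->0 ok)
  t10 'z' -> {1,3}, take 1 (0->1 ok)
  t11 'z' -> {1,3}, take 1 (1->1 ok)
  t12 'z' -> {1,3}, take 3 (1->3 ok)
  t13 'y' -> {2}, take 2 (3->2 ok)
  t14 'x' -> {0}, take 0 (2->0 ok)
  t15 'w' -> {4}, take 4 (0->4 ok)
  t16 'z' -> {1,3}, take 1 (4->1 ok)
  t17 'z' -> {1,3}, take 3 (1->3 ok)
  t18 'z' -> {1,3}, take 1 (3->1 ok)
  t19 'z' -> {1,3}, take 1 (1->1 ok)
  t20 'z' -> {1,3}, take 1 (1->1 ok)
  t21 'z' -> {1,3}, take 1 (1->1 ok)
  t22 'z' -> {1,3}, take 1 (1->1 ok)
  t23 'z' -> {1,3}, take 3 (1->3 ok)
  t24 'x' -> {0}, take 0 (3->0 ok)
  t25 'y' -> {2}, take 2 (0->2 ok)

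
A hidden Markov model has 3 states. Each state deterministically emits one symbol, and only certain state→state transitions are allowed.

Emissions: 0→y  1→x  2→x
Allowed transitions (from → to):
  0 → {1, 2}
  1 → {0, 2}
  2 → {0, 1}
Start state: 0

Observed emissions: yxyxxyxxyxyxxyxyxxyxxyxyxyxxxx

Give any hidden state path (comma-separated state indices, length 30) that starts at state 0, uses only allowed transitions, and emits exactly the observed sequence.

0,1,0,1,2,0,2,1,0,1,0,1,2,0,1,0,2,1,0,1,2,0,1,0,1,0,2,1,2,1

  [0] y  {0}  => 0  start
  [1] x  {1,2}  => 1  0->1 ok
  [2] y  {0}  => 0  1->0 ok
  [3] x  {1,2}  => 1  0->1 ok
  [4] x  {1,2}  => 2  1->2 ok
  [5] y  {0}  => 0  2->0 ok
  [6] x  {1,2}  => 2  0->2 ok
  [7] x  {1,2}  => 1  2->1 ok
  [8] y  {0}  => 0  1->0 ok
  [9] x  {1,2}  => 1  0->1 ok
  [10] y  {0}  => 0  1->0 ok
  [11] x  {1,2}  => 1  0->1 ok
  [12] x  {1,2}  => 2  1->2 ok
  [13] y  {0}  => 0  2->0 ok
  [14] x  {1,2}  => 1  0->1 ok
  [15] y  {0}  => 0  1->0 ok
  [16] x  {1,2}  => 2  0->2 ok
  [17] x  {1,2}  => 1  2->1 ok
  [18] y  {0}  => 0  1->0 ok
  [19] x  {1,2}  => 1  0->1 ok
  [20] x  {1,2}  => 2  1->2 ok
  [21] y  {0}  => 0  2->0 ok
  [22] x  {1,2}  => 1  0->1 ok
  [23] y  {0}  => 0  1->0 ok
  [24] x  {1,2}  => 1  0->1 ok
  [25] y  {0}  => 0  1->0 ok
  [26] x  {1,2}  => 2  0->2 ok
  [27] x  {1,2}  => 1  2->1 ok
  [28] x  {1,2}  => 2  1->2 ok
  [29] x  {1,2}  => 1  2->1 ok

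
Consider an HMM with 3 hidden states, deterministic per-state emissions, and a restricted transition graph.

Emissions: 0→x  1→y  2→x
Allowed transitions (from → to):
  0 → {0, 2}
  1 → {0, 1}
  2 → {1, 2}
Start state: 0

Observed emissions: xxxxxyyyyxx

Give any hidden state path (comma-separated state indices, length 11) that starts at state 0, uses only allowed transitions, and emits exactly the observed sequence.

  pos 0: x in {0,2}, choose 0; start
  pos 1: x in {0,2}, choose 0; 0->0 ok
  pos 2: x in {0,2}, choose 0; 0->0 ok
  pos 3: x in {0,2}, choose 0; 0->0 ok
  pos 4: x in {0,2}, choose 2; 0->2 ok
  pos 5: y in {1}, choose 1; 2->1 ok
  pos 6: y in {1}, choose 1; 1->1 ok
  pos 7: y in {1}, choose 1; 1->1 ok
  pos 8: y in {1}, choose 1; 1->1 ok
  pos 9: x in {0,2}, choose 0; 1->0 ok
  pos 10: x in {0,2}, choose 2; 0->2 ok

0,0,0,0,2,1,1,1,1,0,2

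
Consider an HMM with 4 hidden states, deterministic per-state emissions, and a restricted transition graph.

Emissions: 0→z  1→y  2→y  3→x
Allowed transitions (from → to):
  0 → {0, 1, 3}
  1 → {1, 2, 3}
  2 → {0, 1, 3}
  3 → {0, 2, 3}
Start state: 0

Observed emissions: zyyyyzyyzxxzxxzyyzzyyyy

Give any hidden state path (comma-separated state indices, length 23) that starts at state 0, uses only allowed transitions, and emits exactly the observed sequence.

0,1,2,1,2,0,1,2,0,3,3,0,3,3,0,1,2,0,0,1,1,1,1

  [0] z  {0}  => 0  start
  [1] y  {1,2}  => 1  0->1 ok
  [2] y  {1,2}  => 2  1->2 ok
  [3] y  {1,2}  => 1  2->1 ok
  [4] y  {1,2}  => 2  1->2 ok
  [5] z  {0}  => 0  2->0 ok
  [6] y  {1,2}  => 1  0->1 ok
  [7] y  {1,2}  => 2  1->2 ok
  [8] z  {0}  => 0  2->0 ok
  [9] x  {3}  => 3  0->3 ok
  [10] x  {3}  => 3  3->3 ok
  [11] z  {0}  => 0  3->0 ok
  [12] x  {3}  => 3  0->3 ok
  [13] x  {3}  => 3  3->3 ok
  [14] z  {0}  => 0  3->0 ok
  [15] y  {1,2}  => 1  0->1 ok
  [16] y  {1,2}  => 2  1->2 ok
  [17] z  {0}  => 0  2->0 ok
  [18] z  {0}  => 0  0->0 ok
  [19] y  {1,2}  => 1  0->1 ok
  [20] y  {1,2}  => 1  1->1 ok
  [21] y  {1,2}  => 1  1->1 ok
  [22] y  {1,2}  => 1  1->1 ok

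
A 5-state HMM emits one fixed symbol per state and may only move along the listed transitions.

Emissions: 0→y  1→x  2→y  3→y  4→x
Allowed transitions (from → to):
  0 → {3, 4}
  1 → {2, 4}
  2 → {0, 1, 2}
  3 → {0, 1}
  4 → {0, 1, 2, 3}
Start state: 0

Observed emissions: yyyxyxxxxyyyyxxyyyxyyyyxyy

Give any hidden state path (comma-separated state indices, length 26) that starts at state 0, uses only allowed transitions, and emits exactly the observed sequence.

  [0] y  {0,2,3}  => 0  start
  [1] y  {0,2,3}  => 3  0->3 ok
  [2] y  {0,2,3}  => 0  3->0 ok
  [3] x  {1,4}  => 4  0->4 ok
  [4] y  {0,2,3}  => 0  4->0 ok
  [5] x  {1,4}  => 4  0->4 ok
  [6] x  {1,4}  => 1  4->1 ok
  [7] x  {1,4}  => 4  1->4 ok
  [8] x  {1,4}  => 1  4->1 ok
  [9] y  {0,2,3}  => 2  1->2 ok
  [10] y  {0,2,3}  => 0  2->0 ok
  [11] y  {0,2,3}  => 3  0->3 ok
  [12] y  {0,2,3}  => 0  3->0 ok
  [13] x  {1,4}  => 4  0->4 ok
  [14] x  {1,4}  => 1  4->1 ok
  [15] y  {0,2,3}  => 2  1->2 ok
  [16] y  {0,2,3}  => 2  2->2 ok
  [17] y  {0,2,3}  => 0  2->0 ok
  [18] x  {1,4}  => 4  0->4 ok
  [19] y  {0,2,3}  => 2  4->2 ok
  [20] y  {0,2,3}  => 0  2->0 ok
  [21] y  {0,2,3}  => 3  0->3 ok
  [22] y  {0,2,3}  => 0  3->0 ok
  [23] x  {1,4}  => 4  0->4 ok
  [24] y  {0,2,3}  => 2  4->2 ok
  [25] y  {0,2,3}  => 2  2->2 ok

0,3,0,4,0,4,1,4,1,2,0,3,0,4,1,2,2,0,4,2,0,3,0,4,2,2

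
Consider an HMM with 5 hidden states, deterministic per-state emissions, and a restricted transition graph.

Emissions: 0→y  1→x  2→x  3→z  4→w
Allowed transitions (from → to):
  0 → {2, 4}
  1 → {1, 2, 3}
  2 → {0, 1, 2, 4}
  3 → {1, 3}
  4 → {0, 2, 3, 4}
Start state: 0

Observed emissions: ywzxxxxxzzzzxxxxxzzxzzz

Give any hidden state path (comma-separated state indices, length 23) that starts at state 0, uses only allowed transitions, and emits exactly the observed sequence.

  0: obs=y cand={0} pick 0 [start]
  1: obs=w cand={4} pick 4 [0->4 ok]
  2: obs=z cand={3} pick 3 [4->3 ok]
  3: obs=x cand={1,2} pick 1 [3->1 ok]
  4: obs=x cand={1,2} pick 1 [1->1 ok]
  5: obs=x cand={1,2} pick 2 [1->2 ok]
  6: obs=x cand={1,2} pick 1 [2->1 ok]
  7: obs=x cand={1,2} pick 1 [1->1 ok]
  8: obs=z cand={3} pick 3 [1->3 ok]
  9: obs=z cand={3} pick 3 [3->3 ok]
  10: obs=z cand={3} pick 3 [3->3 ok]
  11: obs=z cand={3} pick 3 [3->3 ok]
  12: obs=x cand={1,2} pick 1 [3->1 ok]
  13: obs=x cand={1,2} pick 1 [1->1 ok]
  14: obs=x cand={1,2} pick 1 [1->1 ok]
  15: obs=x cand={1,2} pick 2 [1->2 ok]
  16: obs=x cand={1,2} pick 1 [2->1 ok]
  17: obs=z cand={3} pick 3 [1->3 ok]
  18: obs=z cand={3} pick 3 [3->3 ok]
  19: obs=x cand={1,2} pick 1 [3->1 ok]
  20: obs=z cand={3} pick 3 [1->3 ok]
  21: obs=z cand={3} pick 3 [3->3 ok]
  22: obs=z cand={3} pick 3 [3->3 ok]

0,4,3,1,1,2,1,1,3,3,3,3,1,1,1,2,1,3,3,1,3,3,3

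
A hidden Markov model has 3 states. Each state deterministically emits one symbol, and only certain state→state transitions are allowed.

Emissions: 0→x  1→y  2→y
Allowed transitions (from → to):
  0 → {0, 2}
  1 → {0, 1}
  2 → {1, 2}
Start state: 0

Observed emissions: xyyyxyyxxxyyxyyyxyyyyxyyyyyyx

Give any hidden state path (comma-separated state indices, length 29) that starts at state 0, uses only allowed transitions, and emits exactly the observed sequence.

0,2,2,1,0,2,1,0,0,0,2,1,0,2,2,1,0,2,1,1,1,0,2,2,2,1,1,1,0

  0: obs=x cand={0} pick 0 [start]
  1: obs=y cand={1,2} pick 2 [0->2 ok]
  2: obs=y cand={1,2} pick 2 [2->2 ok]
  3: obs=y cand={1,2} pick 1 [2->1 ok]
  4: obs=x cand={0} pick 0 [1->0 ok]
  5: obs=y cand={1,2} pick 2 [0->2 ok]
  6: obs=y cand={1,2} pick 1 [2->1 ok]
  7: obs=x cand={0} pick 0 [1->0 ok]
  8: obs=x cand={0} pick 0 [0->0 ok]
  9: obs=x cand={0} pick 0 [0->0 ok]
  10: obs=y cand={1,2} pick 2 [0->2 ok]
  11: obs=y cand={1,2} pick 1 [2->1 ok]
  12: obs=x cand={0} pick 0 [1->0 ok]
  13: obs=y cand={1,2} pick 2 [0->2 ok]
  14: obs=y cand={1,2} pick 2 [2->2 ok]
  15: obs=y cand={1,2} pick 1 [2->1 ok]
  16: obs=x cand={0} pick 0 [1->0 ok]
  17: obs=y cand={1,2} pick 2 [0->2 ok]
  18: obs=y cand={1,2} pick 1 [2->1 ok]
  19: obs=y cand={1,2} pick 1 [1->1 ok]
  20: obs=y cand={1,2} pick 1 [1->1 ok]
  21: obs=x cand={0} pick 0 [1->0 ok]
  22: obs=y cand={1,2} pick 2 [0->2 ok]
  23: obs=y cand={1,2} pick 2 [2->2 ok]
  24: obs=y cand={1,2} pick 2 [2->2 ok]
  25: obs=y cand={1,2} pick 1 [2->1 ok]
  26: obs=y cand={1,2} pick 1 [1->1 ok]
  27: obs=y cand={1,2} pick 1 [1->1 ok]
  28: obs=x cand={0} pick 0 [1->0 ok]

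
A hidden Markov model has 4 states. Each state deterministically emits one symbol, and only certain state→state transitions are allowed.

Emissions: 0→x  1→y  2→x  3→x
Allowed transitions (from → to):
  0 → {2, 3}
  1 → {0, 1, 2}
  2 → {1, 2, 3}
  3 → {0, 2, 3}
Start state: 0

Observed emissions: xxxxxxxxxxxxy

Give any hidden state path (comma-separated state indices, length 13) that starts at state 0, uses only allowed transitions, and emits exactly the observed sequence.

0,3,3,0,2,3,0,3,3,0,2,2,1

  t0 'x' -> {0,2,3}, take 0 (start)
  t1 'x' -> {0,2,3}, take 3 (0->3 ok)
  t2 'x' -> {0,2,3}, take 3 (3->3 ok)
  t3 'x' -> {0,2,3}, take 0 (3->0 ok)
  t4 'x' -> {0,2,3}, take 2 (0->2 ok)
  t5 'x' -> {0,2,3}, take 3 (2->3 ok)
  t6 'x' -> {0,2,3}, take 0 (3->0 ok)
  t7 'x' -> {0,2,3}, take 3 (0->3 ok)
  t8 'x' -> {0,2,3}, take 3 (3->3 ok)
  t9 'x' -> {0,2,3}, take 0 (3->0 ok)
  t10 'x' -> {0,2,3}, take 2 (0->2 ok)
  t11 'x' -> {0,2,3}, take 2 (2->2 ok)
  t12 'y' -> {1}, take 1 (2->1 ok)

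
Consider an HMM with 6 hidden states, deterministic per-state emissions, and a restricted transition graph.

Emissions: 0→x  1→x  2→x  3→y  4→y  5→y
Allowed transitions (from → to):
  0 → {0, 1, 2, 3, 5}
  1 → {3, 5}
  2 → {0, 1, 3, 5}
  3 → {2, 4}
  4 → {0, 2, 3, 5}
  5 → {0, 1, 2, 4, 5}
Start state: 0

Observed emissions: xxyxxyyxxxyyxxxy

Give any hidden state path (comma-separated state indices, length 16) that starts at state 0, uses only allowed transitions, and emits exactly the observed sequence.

0,1,3,2,1,5,5,0,0,1,3,4,0,0,1,3

  t0 'x' -> {0,1,2}, take 0 (start)
  t1 'x' -> {0,1,2}, take 1 (0->1 ok)
  t2 'y' -> {3,4,5}, take 3 (1->3 ok)
  t3 'x' -> {0,1,2}, take 2 (3->2 ok)
  t4 'x' -> {0,1,2}, take 1 (2->1 ok)
  t5 'y' -> {3,4,5}, take 5 (1->5 ok)
  t6 'y' -> {3,4,5}, take 5 (5->5 ok)
  t7 'x' -> {0,1,2}, take 0 (5->0 ok)
  t8 'x' -> {0,1,2}, take 0 (0->0 ok)
  t9 'x' -> {0,1,2}, take 1 (0->1 ok)
  t10 'y' -> {3,4,5}, take 3 (1->3 ok)
  t11 'y' -> {3,4,5}, take 4 (3->4 ok)
  t12 'x' -> {0,1,2}, take 0 (4->0 ok)
  t13 'x' -> {0,1,2}, take 0 (0->0 ok)
  t14 'x' -> {0,1,2}, take 1 (0->1 ok)
  t15 'y' -> {3,4,5}, take 3 (1->3 ok)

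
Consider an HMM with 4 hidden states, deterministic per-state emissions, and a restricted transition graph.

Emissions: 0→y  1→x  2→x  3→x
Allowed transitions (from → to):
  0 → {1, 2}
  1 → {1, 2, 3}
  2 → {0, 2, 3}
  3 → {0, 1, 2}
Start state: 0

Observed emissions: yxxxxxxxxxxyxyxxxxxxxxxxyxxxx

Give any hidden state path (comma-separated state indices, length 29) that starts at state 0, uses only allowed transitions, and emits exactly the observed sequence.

  0: obs=y cand={0} pick 0 [start]
  1: obs=x cand={1,2,3} pick 2 [0->2 ok]
  2: obs=x cand={1,2,3} pick 3 [2->3 ok]
  3: obs=x cand={1,2,3} pick 1 [3->1 ok]
  4: obs=x cand={1,2,3} pick 2 [1->2 ok]
  5: obs=x cand={1,2,3} pick 2 [2->2 ok]
  6: obs=x cand={1,2,3} pick 3 [2->3 ok]
  7: obs=x cand={1,2,3} pick 1 [3->1 ok]
  8: obs=x cand={1,2,3} pick 2 [1->2 ok]
  9: obs=x cand={1,2,3} pick 3 [2->3 ok]
  10: obs=x cand={1,2,3} pick 2 [3->2 ok]
  11: obs=y cand={0} pick 0 [2->0 ok]
  12: obs=x cand={1,2,3} pick 2 [0->2 ok]
  13: obs=y cand={0} pick 0 [2->0 ok]
  14: obs=x cand={1,2,3} pick 1 [0->1 ok]
  15: obs=x cand={1,2,3} pick 3 [1->3 ok]
  16: obs=x cand={1,2,3} pick 1 [3->1 ok]
  17: obs=x cand={1,2,3} pick 1 [1->1 ok]
  18: obs=x cand={1,2,3} pick 1 [1->1 ok]
  19: obs=x cand={1,2,3} pick 1 [1->1 ok]
  20: obs=x cand={1,2,3} pick 2 [1->2 ok]
  21: obs=x cand={1,2,3} pick 2 [2->2 ok]
  22: obs=x cand={1,2,3} pick 2 [2->2 ok]
  23: obs=x cand={1,2,3} pick 2 [2->2 ok]
  24: obs=y cand={0} pick 0 [2->0 ok]
  25: obs=x cand={1,2,3} pick 2 [0->2 ok]
  26: obs=x cand={1,2,3} pick 3 [2->3 ok]
  27: obs=x cand={1,2,3} pick 1 [3->1 ok]
  28: obs=x cand={1,2,3} pick 3 [1->3 ok]

0,2,3,1,2,2,3,1,2,3,2,0,2,0,1,3,1,1,1,1,2,2,2,2,0,2,3,1,3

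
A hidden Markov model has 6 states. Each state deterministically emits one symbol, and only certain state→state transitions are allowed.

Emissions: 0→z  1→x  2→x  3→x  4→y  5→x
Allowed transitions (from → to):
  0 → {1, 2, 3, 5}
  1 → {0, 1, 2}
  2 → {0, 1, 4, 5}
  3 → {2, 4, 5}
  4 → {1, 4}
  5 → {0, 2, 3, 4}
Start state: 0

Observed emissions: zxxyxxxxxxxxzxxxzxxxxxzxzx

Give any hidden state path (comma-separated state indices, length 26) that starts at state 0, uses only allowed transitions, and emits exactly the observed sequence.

0,1,2,4,1,1,2,5,2,5,3,2,0,2,1,1,0,5,3,2,1,1,0,2,0,3

  0: obs=z cand={0} pick 0 [start]
  1: obs=x cand={1,2,3,5} pick 1 [0->1 ok]
  2: obs=x cand={1,2,3,5} pick 2 [1->2 ok]
  3: obs=y cand={4} pick 4 [2->4 ok]
  4: obs=x cand={1,2,3,5} pick 1 [4->1 ok]
  5: obs=x cand={1,2,3,5} pick 1 [1->1 ok]
  6: obs=x cand={1,2,3,5} pick 2 [1->2 ok]
  7: obs=x cand={1,2,3,5} pick 5 [2->5 ok]
  8: obs=x cand={1,2,3,5} pick 2 [5->2 ok]
  9: obs=x cand={1,2,3,5} pick 5 [2->5 ok]
  10: obs=x cand={1,2,3,5} pick 3 [5->3 ok]
  11: obs=x cand={1,2,3,5} pick 2 [3->2 ok]
  12: obs=z cand={0} pick 0 [2->0 ok]
  13: obs=x cand={1,2,3,5} pick 2 [0->2 ok]
  14: obs=x cand={1,2,3,5} pick 1 [2->1 ok]
  15: obs=x cand={1,2,3,5} pick 1 [1->1 ok]
  16: obs=z cand={0} pick 0 [1->0 ok]
  17: obs=x cand={1,2,3,5} pick 5 [0->5 ok]
  18: obs=x cand={1,2,3,5} pick 3 [5->3 ok]
  19: obs=x cand={1,2,3,5} pick 2 [3->2 ok]
  20: obs=x cand={1,2,3,5} pick 1 [2->1 ok]
  21: obs=x cand={1,2,3,5} pick 1 [1->1 ok]
  22: obs=z cand={0} pick 0 [1->0 ok]
  23: obs=x cand={1,2,3,5} pick 2 [0->2 ok]
  24: obs=z cand={0} pick 0 [2->0 ok]
  25: obs=x cand={1,2,3,5} pick 3 [0->3 ok]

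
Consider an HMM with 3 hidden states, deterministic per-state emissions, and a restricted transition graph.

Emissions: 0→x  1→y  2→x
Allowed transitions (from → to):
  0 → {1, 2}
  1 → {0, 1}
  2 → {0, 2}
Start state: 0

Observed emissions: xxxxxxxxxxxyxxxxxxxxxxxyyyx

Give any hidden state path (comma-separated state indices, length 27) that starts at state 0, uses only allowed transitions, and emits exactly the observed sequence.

0,2,0,2,2,2,0,2,2,2,0,1,0,2,2,0,2,2,0,2,0,2,0,1,1,1,0

  t0 'x' -> {0,2}, take 0 (start)
  t1 'x' -> {0,2}, take 2 (0->2 ok)
  t2 'x' -> {0,2}, take 0 (2->0 ok)
  t3 'x' -> {0,2}, take 2 (0->2 ok)
  t4 'x' -> {0,2}, take 2 (2->2 ok)
  t5 'x' -> {0,2}, take 2 (2->2 ok)
  t6 'x' -> {0,2}, take 0 (2->0 ok)
  t7 'x' -> {0,2}, take 2 (0->2 ok)
  t8 'x' -> {0,2}, take 2 (2->2 ok)
  t9 'x' -> {0,2}, take 2 (2->2 ok)
  t10 'x' -> {0,2}, take 0 (2->0 ok)
  t11 'y' -> {1}, take 1 (0->1 ok)
  t12 'x' -> {0,2}, take 0 (1->0 ok)
  t13 'x' -> {0,2}, take 2 (0->2 ok)
  t14 'x' -> {0,2}, take 2 (2->2 ok)
  t15 'x' -> {0,2}, take 0 (2->0 ok)
  t16 'x' -> {0,2}, take 2 (0->2 ok)
  t17 'x' -> {0,2}, take 2 (2->2 ok)
  t18 'x' -> {0,2}, take 0 (2->0 ok)
  t19 'x' -> {0,2}, take 2 (0->2 ok)
  t20 'x' -> {0,2}, take 0 (2->0 ok)
  t21 'x' -> {0,2}, take 2 (0->2 ok)
  t22 'x' -> {0,2}, take 0 (2->0 ok)
  t23 'y' -> {1}, take 1 (0->1 ok)
  t24 'y' -> {1}, take 1 (1->1 ok)
  t25 'y' -> {1}, take 1 (1->1 ok)
  t26 'x' -> {0,2}, take 0 (1->0 ok)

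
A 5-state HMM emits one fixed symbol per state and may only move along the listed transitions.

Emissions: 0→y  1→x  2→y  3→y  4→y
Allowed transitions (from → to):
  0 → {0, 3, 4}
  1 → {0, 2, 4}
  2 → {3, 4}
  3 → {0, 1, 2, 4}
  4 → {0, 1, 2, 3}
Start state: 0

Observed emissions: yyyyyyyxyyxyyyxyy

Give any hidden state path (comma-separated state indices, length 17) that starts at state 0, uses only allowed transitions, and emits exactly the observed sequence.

0,0,3,0,4,0,4,1,0,3,1,4,0,3,1,4,0

  t0 'y' -> {0,2,3,4}, take 0 (start)
  t1 'y' -> {0,2,3,4}, take 0 (0->0 ok)
  t2 'y' -> {0,2,3,4}, take 3 (0->3 ok)
  t3 'y' -> {0,2,3,4}, take 0 (3->0 ok)
  t4 'y' -> {0,2,3,4}, take 4 (0->4 ok)
  t5 'y' -> {0,2,3,4}, take 0 (4->0 ok)
  t6 'y' -> {0,2,3,4}, take 4 (0->4 ok)
  t7 'x' -> {1}, take 1 (4->1 ok)
  t8 'y' -> {0,2,3,4}, take 0 (1->0 ok)
  t9 'y' -> {0,2,3,4}, take 3 (0->3 ok)
  t10 'x' -> {1}, take 1 (3->1 ok)
  t11 'y' -> {0,2,3,4}, take 4 (1->4 ok)
  t12 'y' -> {0,2,3,4}, take 0 (4->0 ok)
  t13 'y' -> {0,2,3,4}, take 3 (0->3 ok)
  t14 'x' -> {1}, take 1 (3->1 ok)
  t15 'y' -> {0,2,3,4}, take 4 (1->4 ok)
  t16 'y' -> {0,2,3,4}, take 0 (4->0 ok)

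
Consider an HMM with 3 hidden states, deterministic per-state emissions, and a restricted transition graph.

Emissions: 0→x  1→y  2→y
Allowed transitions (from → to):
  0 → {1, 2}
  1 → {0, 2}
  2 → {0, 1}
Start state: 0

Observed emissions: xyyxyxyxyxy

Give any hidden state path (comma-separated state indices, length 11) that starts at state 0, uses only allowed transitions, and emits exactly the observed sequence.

  t0 'x' -> {0}, take 0 (start)
  t1 'y' -> {1,2}, take 2 (0->2 ok)
  t2 'y' -> {1,2}, take 1 (2->1 ok)
  t3 'x' -> {0}, take 0 (1->0 ok)
  t4 'y' -> {1,2}, take 1 (0->1 ok)
  t5 'x' -> {0}, take 0 (1->0 ok)
  t6 'y' -> {1,2}, take 2 (0->2 ok)
  t7 'x' -> {0}, take 0 (2->0 ok)
  t8 'y' -> {1,2}, take 2 (0->2 ok)
  t9 'x' -> {0}, take 0 (2->0 ok)
  t10 'y' -> {1,2}, take 1 (0->1 ok)

0,2,1,0,1,0,2,0,2,0,1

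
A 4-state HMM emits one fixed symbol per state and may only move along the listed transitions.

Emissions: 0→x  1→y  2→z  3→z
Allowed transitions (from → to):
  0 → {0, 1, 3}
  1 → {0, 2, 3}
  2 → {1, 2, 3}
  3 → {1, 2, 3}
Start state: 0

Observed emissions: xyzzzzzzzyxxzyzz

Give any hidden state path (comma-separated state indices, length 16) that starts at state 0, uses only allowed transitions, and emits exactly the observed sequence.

  0: obs=x cand={0} pick 0 [start]
  1: obs=y cand={1} pick 1 [0->1 ok]
  2: obs=z cand={2,3} pick 2 [1->2 ok]
  3: obs=z cand={2,3} pick 3 [2->3 ok]
  4: obs=z cand={2,3} pick 2 [3->2 ok]
  5: obs=z cand={2,3} pick 2 [2->2 ok]
  6: obs=z cand={2,3} pick 2 [2->2 ok]
  7: obs=z cand={2,3} pick 2 [2->2 ok]
  8: obs=z cand={2,3} pick 2 [2->2 ok]
  9: obs=y cand={1} pick 1 [2->1 ok]
  10: obs=x cand={0} pick 0 [1->0 ok]
  11: obs=x cand={0} pick 0 [0->0 ok]
  12: obs=z cand={2,3} pick 3 [0->3 ok]
  13: obs=y cand={1} pick 1 [3->1 ok]
  14: obs=z cand={2,3} pick 3 [1->3 ok]
  15: obs=z cand={2,3} pick 3 [3->3 ok]

0,1,2,3,2,2,2,2,2,1,0,0,3,1,3,3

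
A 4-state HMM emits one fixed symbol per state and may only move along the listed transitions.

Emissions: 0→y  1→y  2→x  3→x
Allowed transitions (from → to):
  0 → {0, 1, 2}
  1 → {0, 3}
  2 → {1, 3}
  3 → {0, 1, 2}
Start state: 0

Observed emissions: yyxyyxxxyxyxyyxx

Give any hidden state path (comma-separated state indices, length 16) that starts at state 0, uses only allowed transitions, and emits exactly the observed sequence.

  [0] y  {0,1}  => 0  start
  [1] y  {0,1}  => 1  0->1 ok
  [2] x  {2,3}  => 3  1->3 ok
  [3] y  {0,1}  => 0  3->0 ok
  [4] y  {0,1}  => 1  0->1 ok
  [5] x  {2,3}  => 3  1->3 ok
  [6] x  {2,3}  => 2  3->2 ok
  [7] x  {2,3}  => 3  2->3 ok
  [8] y  {0,1}  => 1  3->1 ok
  [9] x  {2,3}  => 3  1->3 ok
  [10] y  {0,1}  => 1  3->1 ok
  [11] x  {2,3}  => 3  1->3 ok
  [12] y  {0,1}  => 0  3->0 ok
  [13] y  {0,1}  => 1  0->1 ok
  [14] x  {2,3}  => 3  1->3 ok
  [15] x  {2,3}  => 2  3->2 ok

0,1,3,0,1,3,2,3,1,3,1,3,0,1,3,2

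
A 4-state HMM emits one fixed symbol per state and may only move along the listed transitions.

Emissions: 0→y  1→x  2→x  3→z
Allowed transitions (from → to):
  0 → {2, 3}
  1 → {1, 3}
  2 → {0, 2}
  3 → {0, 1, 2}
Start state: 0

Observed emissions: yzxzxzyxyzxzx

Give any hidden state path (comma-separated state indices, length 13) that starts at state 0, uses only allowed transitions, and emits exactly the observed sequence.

  0: obs=y cand={0} pick 0 [start]
  1: obs=z cand={3} pick 3 [0->3 ok]
  2: obs=x cand={1,2} pick 1 [3->1 ok]
  3: obs=z cand={3} pick 3 [1->3 ok]
  4: obs=x cand={1,2} pick 1 [3->1 ok]
  5: obs=z cand={3} pick 3 [1->3 ok]
  6: obs=y cand={0} pick 0 [3->0 ok]
  7: obs=x cand={1,2} pick 2 [0->2 ok]
  8: obs=y cand={0} pick 0 [2->0 ok]
  9: obs=z cand={3} pick 3 [0->3 ok]
  10: obs=x cand={1,2} pick 1 [3->1 ok]
  11: obs=z cand={3} pick 3 [1->3 ok]
  12: obs=x cand={1,2} pick 2 [3->2 ok]

0,3,1,3,1,3,0,2,0,3,1,3,2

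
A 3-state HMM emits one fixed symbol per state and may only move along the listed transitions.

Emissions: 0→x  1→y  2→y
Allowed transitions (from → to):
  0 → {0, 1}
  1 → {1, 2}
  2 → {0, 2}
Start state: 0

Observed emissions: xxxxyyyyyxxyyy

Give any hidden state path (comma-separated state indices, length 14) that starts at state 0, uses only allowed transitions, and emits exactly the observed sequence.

0,0,0,0,1,1,1,1,2,0,0,1,1,2

  0: obs=x cand={0} pick 0 [start]
  1: obs=x cand={0} pick 0 [0->0 ok]
  2: obs=x cand={0} pick 0 [0->0 ok]
  3: obs=x cand={0} pick 0 [0->0 ok]
  4: obs=y cand={1,2} pick 1 [0->1 ok]
  5: obs=y cand={1,2} pick 1 [1->1 ok]
  6: obs=y cand={1,2} pick 1 [1->1 ok]
  7: obs=y cand={1,2} pick 1 [1->1 ok]
  8: obs=y cand={1,2} pick 2 [1->2 ok]
  9: obs=x cand={0} pick 0 [2->0 ok]
  10: obs=x cand={0} pick 0 [0->0 ok]
  11: obs=y cand={1,2} pick 1 [0->1 ok]
  12: obs=y cand={1,2} pick 1 [1->1 ok]
  13: obs=y cand={1,2} pick 2 [1->2 ok]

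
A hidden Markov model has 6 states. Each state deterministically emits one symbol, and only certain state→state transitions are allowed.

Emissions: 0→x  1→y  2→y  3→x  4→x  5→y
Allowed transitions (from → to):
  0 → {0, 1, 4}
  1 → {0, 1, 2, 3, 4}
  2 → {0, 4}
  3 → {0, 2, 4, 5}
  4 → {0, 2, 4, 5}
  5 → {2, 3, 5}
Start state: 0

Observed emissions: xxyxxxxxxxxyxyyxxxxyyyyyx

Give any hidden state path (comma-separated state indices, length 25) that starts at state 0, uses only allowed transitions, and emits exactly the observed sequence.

0,0,1,4,4,0,4,4,0,4,0,1,4,5,2,4,0,4,0,1,1,1,1,2,0

  pos 0: x in {0,3,4}, choose 0; start
  pos 1: x in {0,3,4}, choose 0; 0->0 ok
  pos 2: y in {1,2,5}, choose 1; 0->1 ok
  pos 3: x in {0,3,4}, choose 4; 1->4 ok
  pos 4: x in {0,3,4}, choose 4; 4->4 ok
  pos 5: x in {0,3,4}, choose 0; 4->0 ok
  pos 6: x in {0,3,4}, choose 4; 0->4 ok
  pos 7: x in {0,3,4}, choose 4; 4->4 ok
  pos 8: x in {0,3,4}, choose 0; 4->0 ok
  pos 9: x in {0,3,4}, choose 4; 0->4 ok
  pos 10: x in {0,3,4}, choose 0; 4->0 ok
  pos 11: y in {1,2,5}, choose 1; 0->1 ok
  pos 12: x in {0,3,4}, choose 4; 1->4 ok
  pos 13: y in {1,2,5}, choose 5; 4->5 ok
  pos 14: y in {1,2,5}, choose 2; 5->2 ok
  pos 15: x in {0,3,4}, choose 4; 2->4 ok
  pos 16: x in {0,3,4}, choose 0; 4->0 ok
  pos 17: x in {0,3,4}, choose 4; 0->4 ok
  pos 18: x in {0,3,4}, choose 0; 4->0 ok
  pos 19: y in {1,2,5}, choose 1; 0->1 ok
  pos 20: y in {1,2,5}, choose 1; 1->1 ok
  pos 21: y in {1,2,5}, choose 1; 1->1 ok
  pos 22: y in {1,2,5}, choose 1; 1->1 ok
  pos 23: y in {1,2,5}, choose 2; 1->2 ok
  pos 24: x in {0,3,4}, choose 0; 2->0 ok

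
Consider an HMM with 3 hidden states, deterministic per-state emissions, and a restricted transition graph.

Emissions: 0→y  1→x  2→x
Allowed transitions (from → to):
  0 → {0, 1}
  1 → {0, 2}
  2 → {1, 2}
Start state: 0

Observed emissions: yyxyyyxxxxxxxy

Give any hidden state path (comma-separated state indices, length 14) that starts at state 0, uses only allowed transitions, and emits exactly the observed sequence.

  [0] y  {0}  => 0  start
  [1] y  {0}  => 0  0->0 ok
  [2] x  {1,2}  => 1  0->1 ok
  [3] y  {0}  => 0  1->0 ok
  [4] y  {0}  => 0  0->0 ok
  [5] y  {0}  => 0  0->0 ok
  [6] x  {1,2}  => 1  0->1 ok
  [7] x  {1,2}  => 2  1->2 ok
  [8] x  {1,2}  => 2  2->2 ok
  [9] x  {1,2}  => 2  2->2 ok
  [10] x  {1,2}  => 2  2->2 ok
  [11] x  {1,2}  => 2  2->2 ok
  [12] x  {1,2}  => 1  2->1 ok
  [13] y  {0}  => 0  1->0 ok

0,0,1,0,0,0,1,2,2,2,2,2,1,0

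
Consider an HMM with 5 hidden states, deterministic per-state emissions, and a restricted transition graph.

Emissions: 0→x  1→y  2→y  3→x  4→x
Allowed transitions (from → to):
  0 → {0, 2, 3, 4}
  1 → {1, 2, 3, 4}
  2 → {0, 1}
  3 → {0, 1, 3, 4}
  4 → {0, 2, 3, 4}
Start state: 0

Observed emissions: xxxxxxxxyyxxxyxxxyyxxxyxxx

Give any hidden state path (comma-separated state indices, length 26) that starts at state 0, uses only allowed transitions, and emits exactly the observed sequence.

  pos 0: x in {0,3,4}, choose 0; start
  pos 1: x in {0,3,4}, choose 3; 0->3 ok
  pos 2: x in {0,3,4}, choose 3; 3->3 ok
  pos 3: x in {0,3,4}, choose 3; 3->3 ok
  pos 4: x in {0,3,4}, choose 3; 3->3 ok
  pos 5: x in {0,3,4}, choose 4; 3->4 ok
  pos 6: x in {0,3,4}, choose 0; 4->0 ok
  pos 7: x in {0,3,4}, choose 3; 0->3 ok
  pos 8: y in {1,2}, choose 1; 3->1 ok
  pos 9: y in {1,2}, choose 1; 1->1 ok
  pos 10: x in {0,3,4}, choose 3; 1->3 ok
  pos 11: x in {0,3,4}, choose 4; 3->4 ok
  pos 12: x in {0,3,4}, choose 3; 4->3 ok
  pos 13: y in {1,2}, choose 1; 3->1 ok
  pos 14: x in {0,3,4}, choose 3; 1->3 ok
  pos 15: x in {0,3,4}, choose 3; 3->3 ok
  pos 16: x in {0,3,4}, choose 3; 3->3 ok
  pos 17: y in {1,2}, choose 1; 3->1 ok
  pos 18: y in {1,2}, choose 1; 1->1 ok
  pos 19: x in {0,3,4}, choose 3; 1->3 ok
  pos 20: x in {0,3,4}, choose 4; 3->4 ok
  pos 21: x in {0,3,4}, choose 3; 4->3 ok
  pos 22: y in {1,2}, choose 1; 3->1 ok
  pos 23: x in {0,3,4}, choose 4; 1->4 ok
  pos 24: x in {0,3,4}, choose 0; 4->0 ok
  pos 25: x in {0,3,4}, choose 4; 0->4 ok

0,3,3,3,3,4,0,3,1,1,3,4,3,1,3,3,3,1,1,3,4,3,1,4,0,4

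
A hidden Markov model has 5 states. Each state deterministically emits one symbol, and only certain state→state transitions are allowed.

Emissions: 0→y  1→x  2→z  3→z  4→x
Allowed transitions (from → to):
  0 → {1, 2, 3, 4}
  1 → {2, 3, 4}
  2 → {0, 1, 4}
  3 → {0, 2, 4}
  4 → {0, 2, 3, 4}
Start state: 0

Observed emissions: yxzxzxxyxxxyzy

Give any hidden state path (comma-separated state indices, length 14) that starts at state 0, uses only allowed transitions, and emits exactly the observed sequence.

0,1,2,4,2,4,4,0,1,4,4,0,2,0

  [0] y  {0}  => 0  start
  [1] x  {1,4}  => 1  0->1 ok
  [2] z  {2,3}  => 2  1->2 ok
  [3] x  {1,4}  => 4  2->4 ok
  [4] z  {2,3}  => 2  4->2 ok
  [5] x  {1,4}  => 4  2->4 ok
  [6] x  {1,4}  => 4  4->4 ok
  [7] y  {0}  => 0  4->0 ok
  [8] x  {1,4}  => 1  0->1 ok
  [9] x  {1,4}  => 4  1->4 ok
  [10] x  {1,4}  => 4  4->4 ok
  [11] y  {0}  => 0  4->0 ok
  [12] z  {2,3}  => 2  0->2 ok
  [13] y  {0}  => 0  2->0 ok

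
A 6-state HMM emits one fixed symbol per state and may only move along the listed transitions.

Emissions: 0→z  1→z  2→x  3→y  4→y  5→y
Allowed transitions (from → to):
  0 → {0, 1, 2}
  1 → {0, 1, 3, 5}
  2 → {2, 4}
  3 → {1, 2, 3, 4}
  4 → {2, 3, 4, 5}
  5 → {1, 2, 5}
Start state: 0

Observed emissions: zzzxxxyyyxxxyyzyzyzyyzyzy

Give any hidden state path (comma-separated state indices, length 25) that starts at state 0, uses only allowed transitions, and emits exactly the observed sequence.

  pos 0: z in {0,1}, choose 0; start
  pos 1: z in {0,1}, choose 0; 0->0 ok
  pos 2: z in {0,1}, choose 0; 0->0 ok
  pos 3: x in {2}, choose 2; 0->2 ok
  pos 4: x in {2}, choose 2; 2->2 ok
  pos 5: x in {2}, choose 2; 2->2 ok
  pos 6: y in {3,4,5}, choose 4; 2->4 ok
  pos 7: y in {3,4,5}, choose 4; 4->4 ok
  pos 8: y in {3,4,5}, choose 3; 4->3 ok
  pos 9: x in {2}, choose 2; 3->2 ok
  pos 10: x in {2}, choose 2; 2->2 ok
  pos 11: x in {2}, choose 2; 2->2 ok
  pos 12: y in {3,4,5}, choose 4; 2->4 ok
  pos 13: y in {3,4,5}, choose 3; 4->3 ok
  pos 14: z in {0,1}, choose 1; 3->1 ok
  pos 15: y in {3,4,5}, choose 3; 1->3 ok
  pos 16: z in {0,1}, choose 1; 3->1 ok
  pos 17: y in {3,4,5}, choose 3; 1->3 ok
  pos 18: z in {0,1}, choose 1; 3->1 ok
  pos 19: y in {3,4,5}, choose 5; 1->5 ok
  pos 20: y in {3,4,5}, choose 5; 5->5 ok
  pos 21: z in {0,1}, choose 1; 5->1 ok
  pos 22: y in {3,4,5}, choose 5; 1->5 ok
  pos 23: z in {0,1}, choose 1; 5->1 ok
  pos 24: y in {3,4,5}, choose 5; 1->5 ok

0,0,0,2,2,2,4,4,3,2,2,2,4,3,1,3,1,3,1,5,5,1,5,1,5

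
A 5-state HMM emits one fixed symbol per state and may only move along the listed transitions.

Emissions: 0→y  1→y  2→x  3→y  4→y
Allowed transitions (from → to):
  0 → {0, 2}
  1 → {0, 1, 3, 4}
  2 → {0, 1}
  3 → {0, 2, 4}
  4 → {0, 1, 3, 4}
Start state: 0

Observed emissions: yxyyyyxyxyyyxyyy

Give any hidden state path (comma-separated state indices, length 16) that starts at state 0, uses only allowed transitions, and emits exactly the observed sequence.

  t0 'y' -> {0,1,3,4}, take 0 (start)
  t1 'x' -> {2}, take 2 (0->2 ok)
  t2 'y' -> {0,1,3,4}, take 1 (2->1 ok)
  t3 'y' -> {0,1,3,4}, take 4 (1->4 ok)
  t4 'y' -> {0,1,3,4}, take 4 (4->4 ok)
  t5 'y' -> {0,1,3,4}, take 0 (4->0 ok)
  t6 'x' -> {2}, take 2 (0->2 ok)
  t7 'y' -> {0,1,3,4}, take 0 (2->0 ok)
  t8 'x' -> {2}, take 2 (0->2 ok)
  t9 'y' -> {0,1,3,4}, take 1 (2->1 ok)
  t10 'y' -> {0,1,3,4}, take 0 (1->0 ok)
  t11 'y' -> {0,1,3,4}, take 0 (0->0 ok)
  t12 'x' -> {2}, take 2 (0->2 ok)
  t13 'y' -> {0,1,3,4}, take 1 (2->1 ok)
  t14 'y' -> {0,1,3,4}, take 3 (1->3 ok)
  t15 'y' -> {0,1,3,4}, take 4 (3->4 ok)

0,2,1,4,4,0,2,0,2,1,0,0,2,1,3,4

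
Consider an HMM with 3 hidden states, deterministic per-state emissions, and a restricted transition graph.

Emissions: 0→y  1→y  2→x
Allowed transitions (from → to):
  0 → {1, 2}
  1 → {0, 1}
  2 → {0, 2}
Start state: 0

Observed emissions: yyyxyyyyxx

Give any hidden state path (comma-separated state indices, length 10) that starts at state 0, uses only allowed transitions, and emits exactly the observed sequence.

  t0 'y' -> {0,1}, take 0 (start)
  t1 'y' -> {0,1}, take 1 (0->1 ok)
  t2 'y' -> {0,1}, take 0 (1->0 ok)
  t3 'x' -> {2}, take 2 (0->2 ok)
  t4 'y' -> {0,1}, take 0 (2->0 ok)
  t5 'y' -> {0,1}, take 1 (0->1 ok)
  t6 'y' -> {0,1}, take 1 (1->1 ok)
  t7 'y' -> {0,1}, take 0 (1->0 ok)
  t8 'x' -> {2}, take 2 (0->2 ok)
  t9 'x' -> {2}, take 2 (2->2 ok)

0,1,0,2,0,1,1,0,2,2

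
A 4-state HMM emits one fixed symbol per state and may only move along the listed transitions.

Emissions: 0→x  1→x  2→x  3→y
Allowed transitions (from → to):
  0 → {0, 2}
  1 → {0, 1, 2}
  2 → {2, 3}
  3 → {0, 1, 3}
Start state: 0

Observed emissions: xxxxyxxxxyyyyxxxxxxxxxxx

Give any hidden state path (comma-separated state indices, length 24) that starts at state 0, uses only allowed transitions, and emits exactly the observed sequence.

0,0,2,2,3,1,1,0,2,3,3,3,3,1,1,1,1,1,0,0,0,2,2,2

  pos 0: x in {0,1,2}, choose 0; start
  pos 1: x in {0,1,2}, choose 0; 0->0 ok
  pos 2: x in {0,1,2}, choose 2; 0->2 ok
  pos 3: x in {0,1,2}, choose 2; 2->2 ok
  pos 4: y in {3}, choose 3; 2->3 ok
  pos 5: x in {0,1,2}, choose 1; 3->1 ok
  pos 6: x in {0,1,2}, choose 1; 1->1 ok
  pos 7: x in {0,1,2}, choose 0; 1->0 ok
  pos 8: x in {0,1,2}, choose 2; 0->2 ok
  pos 9: y in {3}, choose 3; 2->3 ok
  pos 10: y in {3}, choose 3; 3->3 ok
  pos 11: y in {3}, choose 3; 3->3 ok
  pos 12: y in {3}, choose 3; 3->3 ok
  pos 13: x in {0,1,2}, choose 1; 3->1 ok
  pos 14: x in {0,1,2}, choose 1; 1->1 ok
  pos 15: x in {0,1,2}, choose 1; 1->1 ok
  pos 16: x in {0,1,2}, choose 1; 1->1 ok
  pos 17: x in {0,1,2}, choose 1; 1->1 ok
  pos 18: x in {0,1,2}, choose 0; 1->0 ok
  pos 19: x in {0,1,2}, choose 0; 0->0 ok
  pos 20: x in {0,1,2}, choose 0; 0->0 ok
  pos 21: x in {0,1,2}, choose 2; 0->2 ok
  pos 22: x in {0,1,2}, choose 2; 2->2 ok
  pos 23: x in {0,1,2}, choose 2; 2->2 ok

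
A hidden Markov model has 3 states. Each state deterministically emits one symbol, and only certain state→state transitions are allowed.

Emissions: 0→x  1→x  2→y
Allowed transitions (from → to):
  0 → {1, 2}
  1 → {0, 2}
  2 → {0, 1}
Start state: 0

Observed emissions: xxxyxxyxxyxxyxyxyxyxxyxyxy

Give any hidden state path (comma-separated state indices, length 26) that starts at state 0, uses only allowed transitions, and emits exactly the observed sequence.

0,1,0,2,1,0,2,0,1,2,1,0,2,0,2,0,2,0,2,0,1,2,1,2,0,2

  [0] x  {0,1}  => 0  start
  [1] x  {0,1}  => 1  0->1 ok
  [2] x  {0,1}  => 0  1->0 ok
  [3] y  {2}  => 2  0->2 ok
  [4] x  {0,1}  => 1  2->1 ok
  [5] x  {0,1}  => 0  1->0 ok
  [6] y  {2}  => 2  0->2 ok
  [7] x  {0,1}  => 0  2->0 ok
  [8] x  {0,1}  => 1  0->1 ok
  [9] y  {2}  => 2  1->2 ok
  [10] x  {0,1}  => 1  2->1 ok
  [11] x  {0,1}  => 0  1->0 ok
  [12] y  {2}  => 2  0->2 ok
  [13] x  {0,1}  => 0  2->0 ok
  [14] y  {2}  => 2  0->2 ok
  [15] x  {0,1}  => 0  2->0 ok
  [16] y  {2}  => 2  0->2 ok
  [17] x  {0,1}  => 0  2->0 ok
  [18] y  {2}  => 2  0->2 ok
  [19] x  {0,1}  => 0  2->0 ok
  [20] x  {0,1}  => 1  0->1 ok
  [21] y  {2}  => 2  1->2 ok
  [22] x  {0,1}  => 1  2->1 ok
  [23] y  {2}  => 2  1->2 ok
  [24] x  {0,1}  => 0  2->0 ok
  [25] y  {2}  => 2  0->2 ok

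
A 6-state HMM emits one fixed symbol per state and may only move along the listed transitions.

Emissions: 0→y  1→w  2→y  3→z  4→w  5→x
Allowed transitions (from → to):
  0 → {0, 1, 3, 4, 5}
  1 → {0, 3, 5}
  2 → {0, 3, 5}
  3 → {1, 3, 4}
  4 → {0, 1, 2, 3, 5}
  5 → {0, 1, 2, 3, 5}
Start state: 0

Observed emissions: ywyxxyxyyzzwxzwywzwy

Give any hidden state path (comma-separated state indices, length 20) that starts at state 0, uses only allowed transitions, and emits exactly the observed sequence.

0,4,2,5,5,2,5,2,0,3,3,4,5,3,1,0,1,3,1,0

  [0] y  {0,2}  => 0  start
  [1] w  {1,4}  => 4  0->4 ok
  [2] y  {0,2}  => 2  4->2 ok
  [3] x  {5}  => 5  2->5 ok
  [4] x  {5}  => 5  5->5 ok
  [5] y  {0,2}  => 2  5->2 ok
  [6] x  {5}  => 5  2->5 ok
  [7] y  {0,2}  => 2  5->2 ok
  [8] y  {0,2}  => 0  2->0 ok
  [9] z  {3}  => 3  0->3 ok
  [10] z  {3}  => 3  3->3 ok
  [11] w  {1,4}  => 4  3->4 ok
  [12] x  {5}  => 5  4->5 ok
  [13] z  {3}  => 3  5->3 ok
  [14] w  {1,4}  => 1  3->1 ok
  [15] y  {0,2}  => 0  1->0 ok
  [16] w  {1,4}  => 1  0->1 ok
  [17] z  {3}  => 3  1->3 ok
  [18] w  {1,4}  => 1  3->1 ok
  [19] y  {0,2}  => 0  1->0 ok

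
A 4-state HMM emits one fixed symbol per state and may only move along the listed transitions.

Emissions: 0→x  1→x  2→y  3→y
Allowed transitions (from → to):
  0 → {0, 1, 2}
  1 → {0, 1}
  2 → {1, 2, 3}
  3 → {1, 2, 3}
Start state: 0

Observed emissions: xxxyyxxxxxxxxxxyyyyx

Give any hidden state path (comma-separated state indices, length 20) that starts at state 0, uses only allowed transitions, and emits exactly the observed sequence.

  0: obs=x cand={0,1} pick 0 [start]
  1: obs=x cand={0,1} pick 0 [0->0 ok]
  2: obs=x cand={0,1} pick 0 [0->0 ok]
  3: obs=y cand={2,3} pick 2 [0->2 ok]
  4: obs=y cand={2,3} pick 3 [2->3 ok]
  5: obs=x cand={0,1} pick 1 [3->1 ok]
  6: obs=x cand={0,1} pick 1 [1->1 ok]
  7: obs=x cand={0,1} pick 0 [1->0 ok]
  8: obs=x cand={0,1} pick 1 [0->1 ok]
  9: obs=x cand={0,1} pick 1 [1->1 ok]
  10: obs=x cand={0,1} pick 1 [1->1 ok]
  11: obs=x cand={0,1} pick 1 [1->1 ok]
  12: obs=x cand={0,1} pick 1 [1->1 ok]
  13: obs=x cand={0,1} pick 1 [1->1 ok]
  14: obs=x cand={0,1} pick 0 [1->0 ok]
  15: obs=y cand={2,3} pick 2 [0->2 ok]
  16: obs=y cand={2,3} pick 3 [2->3 ok]
  17: obs=y cand={2,3} pick 2 [3->2 ok]
  18: obs=y cand={2,3} pick 3 [2->3 ok]
  19: obs=x cand={0,1} pick 1 [3->1 ok]

0,0,0,2,3,1,1,0,1,1,1,1,1,1,0,2,3,2,3,1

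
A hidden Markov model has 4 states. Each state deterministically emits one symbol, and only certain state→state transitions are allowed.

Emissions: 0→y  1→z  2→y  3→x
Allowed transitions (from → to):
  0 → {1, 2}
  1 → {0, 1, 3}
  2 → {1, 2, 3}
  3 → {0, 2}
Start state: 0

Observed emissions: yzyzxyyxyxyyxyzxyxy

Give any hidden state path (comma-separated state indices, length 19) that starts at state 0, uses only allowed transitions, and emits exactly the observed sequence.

  pos 0: y in {0,2}, choose 0; start
  pos 1: z in {1}, choose 1; 0->1 ok
  pos 2: y in {0,2}, choose 0; 1->0 ok
  pos 3: z in {1}, choose 1; 0->1 ok
  pos 4: x in {3}, choose 3; 1->3 ok
  pos 5: y in {0,2}, choose 2; 3->2 ok
  pos 6: y in {0,2}, choose 2; 2->2 ok
  pos 7: x in {3}, choose 3; 2->3 ok
  pos 8: y in {0,2}, choose 2; 3->2 ok
  pos 9: x in {3}, choose 3; 2->3 ok
  pos 10: y in {0,2}, choose 0; 3->0 ok
  pos 11: y in {0,2}, choose 2; 0->2 ok
  pos 12: x in {3}, choose 3; 2->3 ok
  pos 13: y in {0,2}, choose 0; 3->0 ok
  pos 14: z in {1}, choose 1; 0->1 ok
  pos 15: x in {3}, choose 3; 1->3 ok
  pos 16: y in {0,2}, choose 2; 3->2 ok
  pos 17: x in {3}, choose 3; 2->3 ok
  pos 18: y in {0,2}, choose 0; 3->0 ok

0,1,0,1,3,2,2,3,2,3,0,2,3,0,1,3,2,3,0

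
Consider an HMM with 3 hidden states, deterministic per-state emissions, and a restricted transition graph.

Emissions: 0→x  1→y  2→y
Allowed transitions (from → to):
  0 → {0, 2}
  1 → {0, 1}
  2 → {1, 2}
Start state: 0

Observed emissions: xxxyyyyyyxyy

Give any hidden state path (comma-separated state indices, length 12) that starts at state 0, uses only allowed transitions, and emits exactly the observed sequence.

0,0,0,2,2,2,2,1,1,0,2,2

  0: obs=x cand={0} pick 0 [start]
  1: obs=x cand={0} pick 0 [0->0 ok]
  2: obs=x cand={0} pick 0 [0->0 ok]
  3: obs=y cand={1,2} pick 2 [0->2 ok]
  4: obs=y cand={1,2} pick 2 [2->2 ok]
  5: obs=y cand={1,2} pick 2 [2->2 ok]
  6: obs=y cand={1,2} pick 2 [2->2 ok]
  7: obs=y cand={1,2} pick 1 [2->1 ok]
  8: obs=y cand={1,2} pick 1 [1->1 ok]
  9: obs=x cand={0} pick 0 [1->0 ok]
  10: obs=y cand={1,2} pick 2 [0->2 ok]
  11: obs=y cand={1,2} pick 2 [2->2 ok]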